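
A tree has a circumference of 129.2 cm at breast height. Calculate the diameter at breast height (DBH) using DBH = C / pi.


DBH = C / pi = 129.2 / 3.141593 = 41.1256 ≈ 41.13 cm

41.13 cm


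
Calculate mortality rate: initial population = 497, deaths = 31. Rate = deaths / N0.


Mortality rate = 31 / 497 = 0.062374 ≈ 0.0624

0.0624


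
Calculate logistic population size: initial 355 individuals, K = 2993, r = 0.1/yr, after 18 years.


(K - N0)/N0 = (2993 - 355)/355 = 2638/355 = 7.43099
r*t = 0.1 * 18 = 1.8; exp(-1.8) = 0.165299
7.43099 * 0.165299 = 1.22834
1 + 1.22834 = 2.22834
N = 2993 / 2.22834 = 1343.15 ≈ 1343

1343


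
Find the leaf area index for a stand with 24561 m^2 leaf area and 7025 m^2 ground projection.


LAI = 24561 / 7025 = 3.4962 ≈ 3.50

3.50


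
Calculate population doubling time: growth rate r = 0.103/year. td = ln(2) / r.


td = ln(2) / 0.103 = 0.693147 / 0.103 = 6.72958 ≈ 6.7 years

6.7 years


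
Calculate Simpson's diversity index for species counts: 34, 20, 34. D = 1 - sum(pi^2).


Total N = 34 + 20 + 34 = 88
Per-species terms:
  p = 34/88 = 0.386364; p^2 = 0.386364^2 = 0.149277
  p = 20/88 = 0.227273; p^2 = 0.227273^2 = 0.051653
  p = 34/88 = 0.386364; p^2 = 0.386364^2 = 0.149277
sum(p^2) = 0.149277 + 0.051653 + 0.149277 = 0.350207
D = 1 - 0.350207 = 0.649793 ≈ 0.6498

0.6498


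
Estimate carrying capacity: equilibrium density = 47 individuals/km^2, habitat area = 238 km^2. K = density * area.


K = 47 * 238 = 11186 individuals

11186 individuals


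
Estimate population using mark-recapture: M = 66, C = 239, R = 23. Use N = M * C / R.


N = M * C / R = 66 * 239 / 23 = 15774 / 23 = 685.83 ≈ 686

686 individuals


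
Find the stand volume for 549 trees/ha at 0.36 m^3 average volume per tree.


V_stand = 549 * 0.36 = 197.64 ≈ 197.6 m^3/ha

197.6 m^3/ha


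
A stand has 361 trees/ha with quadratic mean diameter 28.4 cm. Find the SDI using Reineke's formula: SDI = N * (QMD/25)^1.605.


QMD/25 = 28.4/25 = 1.136
(1.136)^1.605 = exp(1.605 * ln(1.136)) = exp(1.605 * 0.127513) = exp(0.204658) = 1.22711
SDI = 361 * 1.22711 = 442.987 ≈ 443

443


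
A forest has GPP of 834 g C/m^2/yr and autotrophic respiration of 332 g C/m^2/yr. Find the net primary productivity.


NPP = GPP - Ra = 834 - 332 = 502 g C/m^2/yr

502 g C/m^2/yr


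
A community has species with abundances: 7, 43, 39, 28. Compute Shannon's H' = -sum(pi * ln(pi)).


Total N = 7 + 43 + 39 + 28 = 117
Per-species terms:
  p = 7/117 = 0.059829; ln(p) = -2.816265; p*ln(p) = 0.059829 * (-2.816265) = -0.168494
  p = 43/117 = 0.367521; ln(p) = -1.000975; p*ln(p) = 0.367521 * (-1.000975) = -0.367879
  p = 39/117 = 0.333333; ln(p) = -1.098613; p*ln(p) = 0.333333 * (-1.098613) = -0.366204
  p = 28/117 = 0.239316; ln(p) = -1.429970; p*ln(p) = 0.239316 * (-1.429970) = -0.342215
sum(p*ln(p)) = (-0.168494) + (-0.367879) + (-0.366204) + (-0.342215) = -1.244792
H' = -(-1.244792) = 1.244792 ≈ 1.2448

1.2448


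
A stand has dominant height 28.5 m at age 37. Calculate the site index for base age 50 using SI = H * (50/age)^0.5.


50/37 = 1.35135
(1.35135)^0.5 = 1.16248
SI = 28.5 * 1.16248 = 33.1307 ≈ 33.1 m

33.1 m


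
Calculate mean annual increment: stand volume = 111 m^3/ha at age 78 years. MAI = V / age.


MAI = 111 / 78 = 1.4231 ≈ 1.42 m^3/ha/yr

1.42 m^3/ha/yr


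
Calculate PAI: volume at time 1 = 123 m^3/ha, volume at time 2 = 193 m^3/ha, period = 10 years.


PAI = (V2 - V1) / period = (193 - 123) / 10 = 70 / 10 = 7.00 m^3/ha/yr

7.00 m^3/ha/yr


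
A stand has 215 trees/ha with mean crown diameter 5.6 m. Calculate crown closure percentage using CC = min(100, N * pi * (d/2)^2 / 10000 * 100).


(d/2)^2 = (5.6/2)^2 = 2.8^2 = 7.84
Crown area = 3.141593 * 7.84 = 24.6301 m^2
N * area / 10000 * 100 = 215 * 24.6301 / 10000 * 100 = 52.9547
CC = min(100, 52.9547) = 52.9547 ≈ 53.0%

53.0%


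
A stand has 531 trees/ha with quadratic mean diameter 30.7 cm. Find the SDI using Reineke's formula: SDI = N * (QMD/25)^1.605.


QMD/25 = 30.7/25 = 1.228
(1.228)^1.605 = exp(1.605 * ln(1.228)) = exp(1.605 * 0.205387) = exp(0.329646) = 1.39048
SDI = 531 * 1.39048 = 738.345 ≈ 738

738


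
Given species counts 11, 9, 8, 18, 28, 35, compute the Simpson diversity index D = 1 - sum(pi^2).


Total N = 11 + 9 + 8 + 18 + 28 + 35 = 109
Per-species terms:
  p = 11/109 = 0.100917; p^2 = 0.100917^2 = 0.010184
  p = 9/109 = 0.082569; p^2 = 0.082569^2 = 0.006818
  p = 8/109 = 0.073394; p^2 = 0.073394^2 = 0.005387
  p = 18/109 = 0.165138; p^2 = 0.165138^2 = 0.027271
  p = 28/109 = 0.256881; p^2 = 0.256881^2 = 0.065988
  p = 35/109 = 0.321101; p^2 = 0.321101^2 = 0.103106
sum(p^2) = 0.010184 + 0.006818 + 0.005387 + 0.027271 + 0.065988 + 0.103106 = 0.218754
D = 1 - 0.218754 = 0.781246 ≈ 0.7812

0.7812


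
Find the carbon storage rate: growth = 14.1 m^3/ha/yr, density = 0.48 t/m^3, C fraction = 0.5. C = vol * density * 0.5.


C = 14.1 * 0.48 * 0.5 = 3.384 ≈ 3.38 t C/ha/yr

3.38 t C/ha/yr


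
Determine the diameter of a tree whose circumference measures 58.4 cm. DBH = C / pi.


DBH = C / pi = 58.4 / 3.141593 = 18.5893 ≈ 18.59 cm

18.59 cm


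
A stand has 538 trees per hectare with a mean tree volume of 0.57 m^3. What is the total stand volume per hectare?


V_stand = 538 * 0.57 = 306.66 ≈ 306.7 m^3/ha

306.7 m^3/ha


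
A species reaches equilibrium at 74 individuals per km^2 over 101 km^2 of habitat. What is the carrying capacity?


K = 74 * 101 = 7474 individuals

7474 individuals


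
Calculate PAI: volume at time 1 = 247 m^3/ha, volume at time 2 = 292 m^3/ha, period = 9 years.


PAI = (V2 - V1) / period = (292 - 247) / 9 = 45 / 9 = 5.00 m^3/ha/yr

5.00 m^3/ha/yr


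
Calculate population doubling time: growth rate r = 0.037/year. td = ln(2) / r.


td = ln(2) / 0.037 = 0.693147 / 0.037 = 18.7337 ≈ 18.7 years

18.7 years


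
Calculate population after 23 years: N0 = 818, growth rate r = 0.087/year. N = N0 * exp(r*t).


r*t = 0.087 * 23 = 2.001
exp(2.001) = 7.39645
N = 818 * 7.39645 = 6050.30 ≈ 6050

6050


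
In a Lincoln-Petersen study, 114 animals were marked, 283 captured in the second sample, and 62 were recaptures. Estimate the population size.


N = M * C / R = 114 * 283 / 62 = 32262 / 62 = 520.35 ≈ 520

520 individuals


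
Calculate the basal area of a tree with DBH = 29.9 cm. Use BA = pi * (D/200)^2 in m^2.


D/200 = 29.9/200 = 0.1495 m
(D/200)^2 = 0.1495^2 = 0.02235025
BA = 3.141593 * 0.02235025 = 0.0702154 ≈ 0.0702 m^2

0.0702 m^2


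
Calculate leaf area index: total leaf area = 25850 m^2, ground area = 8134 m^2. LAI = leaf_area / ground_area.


LAI = 25850 / 8134 = 3.1780 ≈ 3.18

3.18


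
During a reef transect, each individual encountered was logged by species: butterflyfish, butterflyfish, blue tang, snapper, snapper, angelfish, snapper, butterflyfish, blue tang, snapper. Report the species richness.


Total individuals logged = 10
Distinct species (count of individuals): butterflyfish (3), blue tang (2), snapper (4), angelfish (1)
Species richness = number of distinct species = 4

4


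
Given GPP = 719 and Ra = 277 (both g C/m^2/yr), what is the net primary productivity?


NPP = GPP - Ra = 719 - 277 = 442 g C/m^2/yr

442 g C/m^2/yr


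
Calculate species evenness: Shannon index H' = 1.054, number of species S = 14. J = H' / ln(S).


ln(14) = 2.63906
J = H' / ln(S) = 1.054 / 2.63906 = 0.399385 ≈ 0.3994

0.3994


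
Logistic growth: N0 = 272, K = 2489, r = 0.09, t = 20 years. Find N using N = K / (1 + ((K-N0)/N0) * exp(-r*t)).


(K - N0)/N0 = (2489 - 272)/272 = 2217/272 = 8.15074
r*t = 0.09 * 20 = 1.8; exp(-1.8) = 0.165299
8.15074 * 0.165299 = 1.34731
1 + 1.34731 = 2.34731
N = 2489 / 2.34731 = 1060.36 ≈ 1060

1060


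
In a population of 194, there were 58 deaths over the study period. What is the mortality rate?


Mortality rate = 58 / 194 = 0.298969 ≈ 0.2990

0.2990


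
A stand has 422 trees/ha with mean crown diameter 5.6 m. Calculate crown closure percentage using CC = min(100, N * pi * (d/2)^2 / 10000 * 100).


(d/2)^2 = (5.6/2)^2 = 2.8^2 = 7.84
Crown area = 3.141593 * 7.84 = 24.6301 m^2
N * area / 10000 * 100 = 422 * 24.6301 / 10000 * 100 = 103.939
CC = min(100, 103.939) = 100%

100%


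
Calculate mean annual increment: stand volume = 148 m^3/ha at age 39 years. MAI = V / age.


MAI = 148 / 39 = 3.7949 ≈ 3.79 m^3/ha/yr

3.79 m^3/ha/yr


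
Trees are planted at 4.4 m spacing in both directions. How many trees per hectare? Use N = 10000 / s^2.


N = 10000 / 4.4^2 = 10000 / 19.36 = 516.529 ≈ 517 trees/ha

517 trees/ha


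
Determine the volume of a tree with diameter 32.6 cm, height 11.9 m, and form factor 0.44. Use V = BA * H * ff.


(D/200)^2 = (32.6/200)^2 = 0.163^2 = 0.026569
BA = 3.141593 * 0.026569 = 0.0834690 m^2
V = 0.0834690 * 11.9 * 0.44 = 0.437044 ≈ 0.437 m^3

0.437 m^3


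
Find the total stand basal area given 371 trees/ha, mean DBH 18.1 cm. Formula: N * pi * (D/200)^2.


(D/200)^2 = (18.1/200)^2 = 0.0905^2 = 0.00819025
Individual BA = 3.141593 * 0.00819025 = 0.0257304 m^2
Stand BA = 371 * 0.0257304 = 9.54598 ≈ 9.55 m^2/ha

9.55 m^2/ha


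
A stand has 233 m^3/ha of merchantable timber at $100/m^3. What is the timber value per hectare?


Value = 233 * 100 = $23300/ha

$23300/ha


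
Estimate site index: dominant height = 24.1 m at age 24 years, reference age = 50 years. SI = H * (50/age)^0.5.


50/24 = 2.08333
(2.08333)^0.5 = 1.44337
SI = 24.1 * 1.44337 = 34.7852 ≈ 34.8 m

34.8 m


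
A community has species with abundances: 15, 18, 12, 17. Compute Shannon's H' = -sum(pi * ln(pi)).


Total N = 15 + 18 + 12 + 17 = 62
Per-species terms:
  p = 15/62 = 0.241935; ln(p) = -1.419086; p*ln(p) = 0.241935 * (-1.419086) = -0.343327
  p = 18/62 = 0.290323; ln(p) = -1.236761; p*ln(p) = 0.290323 * (-1.236761) = -0.359060
  p = 12/62 = 0.193548; ln(p) = -1.642230; p*ln(p) = 0.193548 * (-1.642230) = -0.317850
  p = 17/62 = 0.274194; ln(p) = -1.293919; p*ln(p) = 0.274194 * (-1.293919) = -0.354785
sum(p*ln(p)) = (-0.343327) + (-0.359060) + (-0.317850) + (-0.354785) = -1.375022
H' = -(-1.375022) = 1.375022 ≈ 1.3750

1.3750


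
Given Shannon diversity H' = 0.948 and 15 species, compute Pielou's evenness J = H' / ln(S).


ln(15) = 2.70805
J = H' / ln(S) = 0.948 / 2.70805 = 0.350067 ≈ 0.3501

0.3501


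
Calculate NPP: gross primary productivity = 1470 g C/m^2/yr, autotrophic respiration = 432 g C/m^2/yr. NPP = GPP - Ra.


NPP = GPP - Ra = 1470 - 432 = 1038 g C/m^2/yr

1038 g C/m^2/yr


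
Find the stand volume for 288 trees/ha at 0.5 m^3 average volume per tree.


V_stand = 288 * 0.5 = 144.0 m^3/ha

144.0 m^3/ha


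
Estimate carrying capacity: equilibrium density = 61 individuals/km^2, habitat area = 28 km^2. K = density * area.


K = 61 * 28 = 1708 individuals

1708 individuals


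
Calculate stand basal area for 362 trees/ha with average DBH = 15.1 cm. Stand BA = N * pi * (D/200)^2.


(D/200)^2 = (15.1/200)^2 = 0.0755^2 = 0.00570025
Individual BA = 3.141593 * 0.00570025 = 0.0179079 m^2
Stand BA = 362 * 0.0179079 = 6.48266 ≈ 6.48 m^2/ha

6.48 m^2/ha


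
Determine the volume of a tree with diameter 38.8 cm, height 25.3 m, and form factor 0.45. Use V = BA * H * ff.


(D/200)^2 = (38.8/200)^2 = 0.194^2 = 0.037636
BA = 3.141593 * 0.037636 = 0.118237 m^2
V = 0.118237 * 25.3 * 0.45 = 1.34613 ≈ 1.346 m^3

1.346 m^3


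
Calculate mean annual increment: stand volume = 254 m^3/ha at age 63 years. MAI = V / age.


MAI = 254 / 63 = 4.0317 ≈ 4.03 m^3/ha/yr

4.03 m^3/ha/yr


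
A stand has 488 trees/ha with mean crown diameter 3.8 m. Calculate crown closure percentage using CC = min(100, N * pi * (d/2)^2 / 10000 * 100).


(d/2)^2 = (3.8/2)^2 = 1.9^2 = 3.61
Crown area = 3.141593 * 3.61 = 11.3412 m^2
N * area / 10000 * 100 = 488 * 11.3412 / 10000 * 100 = 55.3451
CC = min(100, 55.3451) = 55.3451 ≈ 55.3%

55.3%


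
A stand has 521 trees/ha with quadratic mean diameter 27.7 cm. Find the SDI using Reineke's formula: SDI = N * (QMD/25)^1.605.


QMD/25 = 27.7/25 = 1.108
(1.108)^1.605 = exp(1.605 * ln(1.108)) = exp(1.605 * 0.102557) = exp(0.164604) = 1.17893
SDI = 521 * 1.17893 = 614.223 ≈ 614

614


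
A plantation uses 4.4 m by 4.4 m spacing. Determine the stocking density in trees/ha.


N = 10000 / 4.4^2 = 10000 / 19.36 = 516.529 ≈ 517 trees/ha

517 trees/ha


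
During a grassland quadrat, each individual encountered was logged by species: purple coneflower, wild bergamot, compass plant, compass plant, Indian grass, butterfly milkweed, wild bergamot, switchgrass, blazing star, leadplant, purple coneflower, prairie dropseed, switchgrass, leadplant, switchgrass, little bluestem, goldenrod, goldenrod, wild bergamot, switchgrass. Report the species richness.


Total individuals logged = 20
Distinct species (count of individuals): purple coneflower (2), wild bergamot (3), compass plant (2), Indian grass (1), butterfly milkweed (1), switchgrass (4), blazing star (1), leadplant (2), prairie dropseed (1), little bluestem (1), goldenrod (2)
Species richness = number of distinct species = 11

11


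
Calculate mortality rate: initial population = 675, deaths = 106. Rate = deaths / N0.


Mortality rate = 106 / 675 = 0.157037 ≈ 0.1570

0.1570


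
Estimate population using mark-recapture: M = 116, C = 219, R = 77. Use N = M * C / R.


N = M * C / R = 116 * 219 / 77 = 25404 / 77 = 329.92 ≈ 330

330 individuals


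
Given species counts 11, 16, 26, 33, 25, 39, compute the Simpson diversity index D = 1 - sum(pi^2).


Total N = 11 + 16 + 26 + 33 + 25 + 39 = 150
Per-species terms:
  p = 11/150 = 0.073333; p^2 = 0.073333^2 = 0.005378
  p = 16/150 = 0.106667; p^2 = 0.106667^2 = 0.011378
  p = 26/150 = 0.173333; p^2 = 0.173333^2 = 0.030044
  p = 33/150 = 0.220000; p^2 = 0.220000^2 = 0.048400
  p = 25/150 = 0.166667; p^2 = 0.166667^2 = 0.027778
  p = 39/150 = 0.260000; p^2 = 0.260000^2 = 0.067600
sum(p^2) = 0.005378 + 0.011378 + 0.030044 + 0.048400 + 0.027778 + 0.067600 = 0.190578
D = 1 - 0.190578 = 0.809422 ≈ 0.8094

0.8094


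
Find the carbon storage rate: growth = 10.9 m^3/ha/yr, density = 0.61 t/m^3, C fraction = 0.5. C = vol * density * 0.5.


C = 10.9 * 0.61 * 0.5 = 3.3245 ≈ 3.32 t C/ha/yr

3.32 t C/ha/yr


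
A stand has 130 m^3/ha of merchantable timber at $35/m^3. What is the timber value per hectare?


Value = 130 * 35 = $4550/ha

$4550/ha


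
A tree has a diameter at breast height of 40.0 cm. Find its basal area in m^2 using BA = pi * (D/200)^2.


D/200 = 40.0/200 = 0.2 m
(D/200)^2 = 0.2^2 = 0.04
BA = 3.141593 * 0.04 = 0.125664 ≈ 0.1257 m^2

0.1257 m^2


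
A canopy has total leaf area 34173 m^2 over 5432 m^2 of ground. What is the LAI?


LAI = 34173 / 5432 = 6.2911 ≈ 6.29

6.29


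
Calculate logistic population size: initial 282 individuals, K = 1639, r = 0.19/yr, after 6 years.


(K - N0)/N0 = (1639 - 282)/282 = 1357/282 = 4.81206
r*t = 0.19 * 6 = 1.14; exp(-1.14) = 0.319819
4.81206 * 0.319819 = 1.53899
1 + 1.53899 = 2.53899
N = 1639 / 2.53899 = 645.532 ≈ 646

646


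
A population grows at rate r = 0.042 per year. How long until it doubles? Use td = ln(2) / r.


td = ln(2) / 0.042 = 0.693147 / 0.042 = 16.5035 ≈ 16.5 years

16.5 years


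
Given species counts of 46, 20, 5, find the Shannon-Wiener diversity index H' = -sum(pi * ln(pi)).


Total N = 46 + 20 + 5 = 71
Per-species terms:
  p = 46/71 = 0.647887; ln(p) = -0.434039; p*ln(p) = 0.647887 * (-0.434039) = -0.281208
  p = 20/71 = 0.281690; ln(p) = -1.266948; p*ln(p) = 0.281690 * (-1.266948) = -0.356887
  p = 5/71 = 0.070423; ln(p) = -2.653235; p*ln(p) = 0.070423 * (-2.653235) = -0.186849
sum(p*ln(p)) = (-0.281208) + (-0.356887) + (-0.186849) = -0.824944
H' = -(-0.824944) = 0.824944 ≈ 0.8249

0.8249


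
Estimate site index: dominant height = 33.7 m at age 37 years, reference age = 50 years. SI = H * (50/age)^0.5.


50/37 = 1.35135
(1.35135)^0.5 = 1.16248
SI = 33.7 * 1.16248 = 39.1756 ≈ 39.2 m

39.2 m


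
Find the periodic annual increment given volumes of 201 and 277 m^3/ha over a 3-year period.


PAI = (V2 - V1) / period = (277 - 201) / 3 = 76 / 3 = 25.3333 ≈ 25.33 m^3/ha/yr

25.33 m^3/ha/yr


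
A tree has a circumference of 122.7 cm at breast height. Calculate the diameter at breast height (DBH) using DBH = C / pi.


DBH = C / pi = 122.7 / 3.141593 = 39.0566 ≈ 39.06 cm

39.06 cm


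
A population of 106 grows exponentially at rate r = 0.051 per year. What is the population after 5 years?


r*t = 0.051 * 5 = 0.255
exp(0.255) = 1.29046
N = 106 * 1.29046 = 136.789 ≈ 137

137


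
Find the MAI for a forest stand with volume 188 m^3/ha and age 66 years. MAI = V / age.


MAI = 188 / 66 = 2.8485 ≈ 2.85 m^3/ha/yr

2.85 m^3/ha/yr


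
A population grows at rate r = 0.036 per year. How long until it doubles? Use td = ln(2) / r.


td = ln(2) / 0.036 = 0.693147 / 0.036 = 19.2541 ≈ 19.3 years

19.3 years


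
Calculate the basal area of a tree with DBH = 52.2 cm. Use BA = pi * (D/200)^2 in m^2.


D/200 = 52.2/200 = 0.261 m
(D/200)^2 = 0.261^2 = 0.068121
BA = 3.141593 * 0.068121 = 0.214008 ≈ 0.2140 m^2

0.2140 m^2


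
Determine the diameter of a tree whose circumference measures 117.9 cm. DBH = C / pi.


DBH = C / pi = 117.9 / 3.141593 = 37.5287 ≈ 37.53 cm

37.53 cm


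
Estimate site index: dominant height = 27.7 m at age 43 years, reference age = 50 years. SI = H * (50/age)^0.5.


50/43 = 1.16279
(1.16279)^0.5 = 1.07833
SI = 27.7 * 1.07833 = 29.8697 ≈ 29.9 m

29.9 m


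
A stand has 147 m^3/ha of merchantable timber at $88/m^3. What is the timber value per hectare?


Value = 147 * 88 = $12936/ha

$12936/ha


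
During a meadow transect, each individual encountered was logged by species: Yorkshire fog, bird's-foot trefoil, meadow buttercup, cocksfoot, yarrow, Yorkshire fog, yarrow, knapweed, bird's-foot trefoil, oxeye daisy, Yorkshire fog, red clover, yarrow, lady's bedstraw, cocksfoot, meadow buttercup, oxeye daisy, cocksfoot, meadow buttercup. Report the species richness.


Total individuals logged = 19
Distinct species (count of individuals): Yorkshire fog (3), bird's-foot trefoil (2), meadow buttercup (3), cocksfoot (3), yarrow (3), knapweed (1), oxeye daisy (2), red clover (1), lady's bedstraw (1)
Species richness = number of distinct species = 9

9


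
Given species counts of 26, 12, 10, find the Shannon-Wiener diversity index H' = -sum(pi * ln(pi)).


Total N = 26 + 12 + 10 = 48
Per-species terms:
  p = 26/48 = 0.541667; ln(p) = -0.613104; p*ln(p) = 0.541667 * (-0.613104) = -0.332098
  p = 12/48 = 0.250000; ln(p) = -1.386294; p*ln(p) = 0.250000 * (-1.386294) = -0.346574
  p = 10/48 = 0.208333; ln(p) = -1.568618; p*ln(p) = 0.208333 * (-1.568618) = -0.326795
sum(p*ln(p)) = (-0.332098) + (-0.346574) + (-0.326795) = -1.005467
H' = -(-1.005467) = 1.005467 ≈ 1.0055

1.0055


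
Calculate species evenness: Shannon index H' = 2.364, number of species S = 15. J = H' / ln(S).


ln(15) = 2.70805
J = H' / ln(S) = 2.364 / 2.70805 = 0.872953 ≈ 0.8730

0.8730


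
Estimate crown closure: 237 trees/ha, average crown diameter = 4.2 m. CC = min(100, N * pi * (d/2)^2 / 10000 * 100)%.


(d/2)^2 = (4.2/2)^2 = 2.1^2 = 4.41
Crown area = 3.141593 * 4.41 = 13.8544 m^2
N * area / 10000 * 100 = 237 * 13.8544 / 10000 * 100 = 32.8349
CC = min(100, 32.8349) = 32.8349 ≈ 32.8%

32.8%


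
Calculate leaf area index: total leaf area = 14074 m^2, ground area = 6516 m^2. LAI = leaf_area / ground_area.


LAI = 14074 / 6516 = 2.1599 ≈ 2.16

2.16


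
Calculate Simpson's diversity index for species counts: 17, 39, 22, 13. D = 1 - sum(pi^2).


Total N = 17 + 39 + 22 + 13 = 91
Per-species terms:
  p = 17/91 = 0.186813; p^2 = 0.186813^2 = 0.034899
  p = 39/91 = 0.428571; p^2 = 0.428571^2 = 0.183673
  p = 22/91 = 0.241758; p^2 = 0.241758^2 = 0.058447
  p = 13/91 = 0.142857; p^2 = 0.142857^2 = 0.020408
sum(p^2) = 0.034899 + 0.183673 + 0.058447 + 0.020408 = 0.297427
D = 1 - 0.297427 = 0.702573 ≈ 0.7026

0.7026


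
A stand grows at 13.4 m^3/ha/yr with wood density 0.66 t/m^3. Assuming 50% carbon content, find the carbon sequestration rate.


C = 13.4 * 0.66 * 0.5 = 4.422 ≈ 4.42 t C/ha/yr

4.42 t C/ha/yr


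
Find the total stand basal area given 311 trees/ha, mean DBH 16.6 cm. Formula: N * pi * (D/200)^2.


(D/200)^2 = (16.6/200)^2 = 0.083^2 = 0.006889
Individual BA = 3.141593 * 0.006889 = 0.0216424 m^2
Stand BA = 311 * 0.0216424 = 6.73079 ≈ 6.73 m^2/ha

6.73 m^2/ha


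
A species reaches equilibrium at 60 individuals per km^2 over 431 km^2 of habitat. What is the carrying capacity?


K = 60 * 431 = 25860 individuals

25860 individuals


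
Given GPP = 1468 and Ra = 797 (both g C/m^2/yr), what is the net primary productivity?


NPP = GPP - Ra = 1468 - 797 = 671 g C/m^2/yr

671 g C/m^2/yr


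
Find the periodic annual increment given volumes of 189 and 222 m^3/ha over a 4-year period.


PAI = (V2 - V1) / period = (222 - 189) / 4 = 33 / 4 = 8.25 m^3/ha/yr

8.25 m^3/ha/yr


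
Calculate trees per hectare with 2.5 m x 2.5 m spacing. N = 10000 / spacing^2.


N = 10000 / 2.5^2 = 10000 / 6.25 = 1600.00 ≈ 1600 trees/ha

1600 trees/ha


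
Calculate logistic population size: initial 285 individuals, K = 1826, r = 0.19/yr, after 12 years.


(K - N0)/N0 = (1826 - 285)/285 = 1541/285 = 5.40702
r*t = 0.19 * 12 = 2.28; exp(-2.28) = 0.102284
5.40702 * 0.102284 = 0.553052
1 + 0.553052 = 1.55305
N = 1826 / 1.55305 = 1175.75 ≈ 1176

1176


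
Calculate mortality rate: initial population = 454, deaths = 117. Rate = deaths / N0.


Mortality rate = 117 / 454 = 0.257709 ≈ 0.2577

0.2577


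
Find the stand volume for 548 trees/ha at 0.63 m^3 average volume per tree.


V_stand = 548 * 0.63 = 345.24 ≈ 345.2 m^3/ha

345.2 m^3/ha


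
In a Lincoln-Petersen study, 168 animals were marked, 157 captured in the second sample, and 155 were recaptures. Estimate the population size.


N = M * C / R = 168 * 157 / 155 = 26376 / 155 = 170.17 ≈ 170

170 individuals


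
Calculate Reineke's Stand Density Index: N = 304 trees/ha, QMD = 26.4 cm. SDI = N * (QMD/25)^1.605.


QMD/25 = 26.4/25 = 1.056
(1.056)^1.605 = exp(1.605 * ln(1.056)) = exp(1.605 * 0.0544882) = exp(0.0874536) = 1.09139
SDI = 304 * 1.09139 = 331.783 ≈ 332

332


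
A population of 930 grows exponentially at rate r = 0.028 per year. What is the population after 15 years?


r*t = 0.028 * 15 = 0.42
exp(0.42) = 1.52196
N = 930 * 1.52196 = 1415.42 ≈ 1415

1415


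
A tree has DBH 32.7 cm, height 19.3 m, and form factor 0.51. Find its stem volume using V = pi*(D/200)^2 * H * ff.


(D/200)^2 = (32.7/200)^2 = 0.1635^2 = 0.02673225
BA = 3.141593 * 0.02673225 = 0.0839818 m^2
V = 0.0839818 * 19.3 * 0.51 = 0.826633 ≈ 0.827 m^3

0.827 m^3


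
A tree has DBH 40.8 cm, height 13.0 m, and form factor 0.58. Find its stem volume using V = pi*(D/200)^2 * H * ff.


(D/200)^2 = (40.8/200)^2 = 0.204^2 = 0.041616
BA = 3.141593 * 0.041616 = 0.130741 m^2
V = 0.130741 * 13.0 * 0.58 = 0.985787 ≈ 0.986 m^3

0.986 m^3


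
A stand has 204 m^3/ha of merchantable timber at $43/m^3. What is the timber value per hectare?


Value = 204 * 43 = $8772/ha

$8772/ha


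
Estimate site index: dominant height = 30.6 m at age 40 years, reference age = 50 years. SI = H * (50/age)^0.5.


50/40 = 1.25000
(1.25000)^0.5 = 1.11803
SI = 30.6 * 1.11803 = 34.2117 ≈ 34.2 m

34.2 m


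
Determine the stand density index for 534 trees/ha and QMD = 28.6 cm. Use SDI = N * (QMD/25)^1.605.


QMD/25 = 28.6/25 = 1.144
(1.144)^1.605 = exp(1.605 * ln(1.144)) = exp(1.605 * 0.134531) = exp(0.215922) = 1.24101
SDI = 534 * 1.24101 = 662.699 ≈ 663

663


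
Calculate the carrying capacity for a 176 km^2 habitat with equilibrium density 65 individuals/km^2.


K = 65 * 176 = 11440 individuals

11440 individuals


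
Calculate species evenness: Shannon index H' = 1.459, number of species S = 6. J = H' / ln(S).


ln(6) = 1.79176
J = H' / ln(S) = 1.459 / 1.79176 = 0.814283 ≈ 0.8143

0.8143


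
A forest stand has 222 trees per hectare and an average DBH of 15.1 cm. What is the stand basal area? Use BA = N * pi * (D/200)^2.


(D/200)^2 = (15.1/200)^2 = 0.0755^2 = 0.00570025
Individual BA = 3.141593 * 0.00570025 = 0.0179079 m^2
Stand BA = 222 * 0.0179079 = 3.97555 ≈ 3.98 m^2/ha

3.98 m^2/ha


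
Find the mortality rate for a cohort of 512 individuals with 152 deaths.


Mortality rate = 152 / 512 = 0.296875 ≈ 0.2969

0.2969


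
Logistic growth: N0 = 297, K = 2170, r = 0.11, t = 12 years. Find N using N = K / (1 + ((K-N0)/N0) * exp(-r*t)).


(K - N0)/N0 = (2170 - 297)/297 = 1873/297 = 6.30640
r*t = 0.11 * 12 = 1.32; exp(-1.32) = 0.267135
6.30640 * 0.267135 = 1.68466
1 + 1.68466 = 2.68466
N = 2170 / 2.68466 = 808.296 ≈ 808

808


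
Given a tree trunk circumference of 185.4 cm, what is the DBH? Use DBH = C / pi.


DBH = C / pi = 185.4 / 3.141593 = 59.0146 ≈ 59.01 cm

59.01 cm


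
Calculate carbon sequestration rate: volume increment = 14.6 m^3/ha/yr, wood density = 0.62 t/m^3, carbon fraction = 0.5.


C = 14.6 * 0.62 * 0.5 = 4.526 ≈ 4.53 t C/ha/yr

4.53 t C/ha/yr


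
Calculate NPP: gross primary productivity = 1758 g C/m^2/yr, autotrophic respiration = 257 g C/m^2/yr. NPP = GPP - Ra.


NPP = GPP - Ra = 1758 - 257 = 1501 g C/m^2/yr

1501 g C/m^2/yr


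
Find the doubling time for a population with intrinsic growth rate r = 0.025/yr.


td = ln(2) / 0.025 = 0.693147 / 0.025 = 27.7259 ≈ 27.7 years

27.7 years


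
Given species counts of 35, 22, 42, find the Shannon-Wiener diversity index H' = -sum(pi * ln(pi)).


Total N = 35 + 22 + 42 = 99
Per-species terms:
  p = 35/99 = 0.353535; ln(p) = -1.039773; p*ln(p) = 0.353535 * (-1.039773) = -0.367596
  p = 22/99 = 0.222222; ln(p) = -1.504078; p*ln(p) = 0.222222 * (-1.504078) = -0.334239
  p = 42/99 = 0.424242; ln(p) = -0.857451; p*ln(p) = 0.424242 * (-0.857451) = -0.363767
sum(p*ln(p)) = (-0.367596) + (-0.334239) + (-0.363767) = -1.065602
H' = -(-1.065602) = 1.065602 ≈ 1.0656

1.0656


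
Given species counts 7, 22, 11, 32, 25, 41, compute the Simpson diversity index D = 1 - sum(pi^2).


Total N = 7 + 22 + 11 + 32 + 25 + 41 = 138
Per-species terms:
  p = 7/138 = 0.050725; p^2 = 0.050725^2 = 0.002573
  p = 22/138 = 0.159420; p^2 = 0.159420^2 = 0.025415
  p = 11/138 = 0.079710; p^2 = 0.079710^2 = 0.006354
  p = 32/138 = 0.231884; p^2 = 0.231884^2 = 0.053770
  p = 25/138 = 0.181159; p^2 = 0.181159^2 = 0.032819
  p = 41/138 = 0.297101; p^2 = 0.297101^2 = 0.088269
sum(p^2) = 0.002573 + 0.025415 + 0.006354 + 0.053770 + 0.032819 + 0.088269 = 0.209200
D = 1 - 0.209200 = 0.790800 ≈ 0.7908

0.7908


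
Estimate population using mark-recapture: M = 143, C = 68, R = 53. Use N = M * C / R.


N = M * C / R = 143 * 68 / 53 = 9724 / 53 = 183.47 ≈ 183

183 individuals


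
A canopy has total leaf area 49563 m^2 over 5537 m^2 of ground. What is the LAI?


LAI = 49563 / 5537 = 8.9512 ≈ 8.95

8.95


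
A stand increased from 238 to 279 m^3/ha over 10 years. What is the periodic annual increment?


PAI = (V2 - V1) / period = (279 - 238) / 10 = 41 / 10 = 4.10 m^3/ha/yr

4.10 m^3/ha/yr


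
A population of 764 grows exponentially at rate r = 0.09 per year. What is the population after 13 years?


r*t = 0.09 * 13 = 1.17
exp(1.17) = 3.22199
N = 764 * 3.22199 = 2461.60 ≈ 2462

2462


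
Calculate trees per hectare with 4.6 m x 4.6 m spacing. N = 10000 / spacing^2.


N = 10000 / 4.6^2 = 10000 / 21.16 = 472.590 ≈ 473 trees/ha

473 trees/ha


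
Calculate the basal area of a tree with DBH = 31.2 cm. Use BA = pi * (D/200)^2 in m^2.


D/200 = 31.2/200 = 0.156 m
(D/200)^2 = 0.156^2 = 0.024336
BA = 3.141593 * 0.024336 = 0.0764538 ≈ 0.0765 m^2

0.0765 m^2


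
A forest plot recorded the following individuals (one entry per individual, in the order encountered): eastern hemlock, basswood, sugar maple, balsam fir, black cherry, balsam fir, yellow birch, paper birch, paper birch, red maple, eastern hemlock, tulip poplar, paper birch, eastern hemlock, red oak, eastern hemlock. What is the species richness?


Total individuals logged = 16
Distinct species (count of individuals): eastern hemlock (4), basswood (1), sugar maple (1), balsam fir (2), black cherry (1), yellow birch (1), paper birch (3), red maple (1), tulip poplar (1), red oak (1)
Species richness = number of distinct species = 10

10


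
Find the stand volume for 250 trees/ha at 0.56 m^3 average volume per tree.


V_stand = 250 * 0.56 = 140.0 m^3/ha

140.0 m^3/ha


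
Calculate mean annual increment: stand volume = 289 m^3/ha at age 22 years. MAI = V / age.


MAI = 289 / 22 = 13.1364 ≈ 13.14 m^3/ha/yr

13.14 m^3/ha/yr


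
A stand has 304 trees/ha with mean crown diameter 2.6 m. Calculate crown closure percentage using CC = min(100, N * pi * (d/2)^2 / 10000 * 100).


(d/2)^2 = (2.6/2)^2 = 1.3^2 = 1.69
Crown area = 3.141593 * 1.69 = 5.30929 m^2
N * area / 10000 * 100 = 304 * 5.30929 / 10000 * 100 = 16.1402
CC = min(100, 16.1402) = 16.1402 ≈ 16.1%

16.1%


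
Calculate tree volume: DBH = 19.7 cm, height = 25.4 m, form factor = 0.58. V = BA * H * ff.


(D/200)^2 = (19.7/200)^2 = 0.0985^2 = 0.00970225
BA = 3.141593 * 0.00970225 = 0.0304805 m^2
V = 0.0304805 * 25.4 * 0.58 = 0.449039 ≈ 0.449 m^3

0.449 m^3


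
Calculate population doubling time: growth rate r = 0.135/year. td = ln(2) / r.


td = ln(2) / 0.135 = 0.693147 / 0.135 = 5.13442 ≈ 5.1 years

5.1 years


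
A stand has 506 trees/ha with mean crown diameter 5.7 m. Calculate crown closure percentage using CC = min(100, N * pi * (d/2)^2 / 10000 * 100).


(d/2)^2 = (5.7/2)^2 = 2.85^2 = 8.1225
Crown area = 3.141593 * 8.1225 = 25.5176 m^2
N * area / 10000 * 100 = 506 * 25.5176 / 10000 * 100 = 129.119
CC = min(100, 129.119) = 100%

100%


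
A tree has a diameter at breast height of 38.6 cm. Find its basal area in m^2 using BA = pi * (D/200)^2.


D/200 = 38.6/200 = 0.193 m
(D/200)^2 = 0.193^2 = 0.037249
BA = 3.141593 * 0.037249 = 0.117021 ≈ 0.1170 m^2

0.1170 m^2


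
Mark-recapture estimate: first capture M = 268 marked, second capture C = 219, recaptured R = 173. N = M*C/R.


N = M * C / R = 268 * 219 / 173 = 58692 / 173 = 339.26 ≈ 339

339 individuals


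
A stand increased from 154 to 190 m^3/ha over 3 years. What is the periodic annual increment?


PAI = (V2 - V1) / period = (190 - 154) / 3 = 36 / 3 = 12.00 m^3/ha/yr

12.00 m^3/ha/yr


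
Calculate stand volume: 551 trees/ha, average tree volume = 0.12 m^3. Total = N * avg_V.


V_stand = 551 * 0.12 = 66.12 ≈ 66.1 m^3/ha

66.1 m^3/ha


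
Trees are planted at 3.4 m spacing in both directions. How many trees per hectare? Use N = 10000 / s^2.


N = 10000 / 3.4^2 = 10000 / 11.56 = 865.052 ≈ 865 trees/ha

865 trees/ha


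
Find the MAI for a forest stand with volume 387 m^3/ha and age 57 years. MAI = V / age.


MAI = 387 / 57 = 6.7895 ≈ 6.79 m^3/ha/yr

6.79 m^3/ha/yr


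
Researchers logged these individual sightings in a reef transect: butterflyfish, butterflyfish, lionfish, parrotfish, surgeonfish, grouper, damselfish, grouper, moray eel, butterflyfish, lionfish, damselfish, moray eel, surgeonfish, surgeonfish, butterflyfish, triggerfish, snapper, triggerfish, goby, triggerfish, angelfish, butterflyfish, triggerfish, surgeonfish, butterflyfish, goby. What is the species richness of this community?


Total individuals logged = 27
Distinct species (count of individuals): butterflyfish (6), lionfish (2), parrotfish (1), surgeonfish (4), grouper (2), damselfish (2), moray eel (2), triggerfish (4), snapper (1), goby (2), angelfish (1)
Species richness = number of distinct species = 11

11


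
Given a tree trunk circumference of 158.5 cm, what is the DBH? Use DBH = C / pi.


DBH = C / pi = 158.5 / 3.141593 = 50.4521 ≈ 50.45 cm

50.45 cm


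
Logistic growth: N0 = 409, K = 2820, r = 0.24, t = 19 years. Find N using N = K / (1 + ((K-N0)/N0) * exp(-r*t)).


(K - N0)/N0 = (2820 - 409)/409 = 2411/409 = 5.89487
r*t = 0.24 * 19 = 4.56; exp(-4.56) = 0.0104621
5.89487 * 0.0104621 = 0.0616727
1 + 0.0616727 = 1.06167
N = 2820 / 1.06167 = 2656.19 ≈ 2656

2656


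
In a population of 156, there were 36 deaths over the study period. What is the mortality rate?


Mortality rate = 36 / 156 = 0.230769 ≈ 0.2308

0.2308


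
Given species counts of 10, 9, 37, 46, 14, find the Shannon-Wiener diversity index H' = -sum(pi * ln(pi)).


Total N = 10 + 9 + 37 + 46 + 14 = 116
Per-species terms:
  p = 10/116 = 0.086207; ln(p) = -2.451004; p*ln(p) = 0.086207 * (-2.451004) = -0.211294
  p = 9/116 = 0.077586; ln(p) = -2.556368; p*ln(p) = 0.077586 * (-2.556368) = -0.198338
  p = 37/116 = 0.318966; ln(p) = -1.142671; p*ln(p) = 0.318966 * (-1.142671) = -0.364473
  p = 46/116 = 0.396552; ln(p) = -0.924948; p*ln(p) = 0.396552 * (-0.924948) = -0.366790
  p = 14/116 = 0.120690; ln(p) = -2.114530; p*ln(p) = 0.120690 * (-2.114530) = -0.255203
sum(p*ln(p)) = (-0.211294) + (-0.198338) + (-0.364473) + (-0.366790) + (-0.255203) = -1.396098
H' = -(-1.396098) = 1.396098 ≈ 1.3961

1.3961


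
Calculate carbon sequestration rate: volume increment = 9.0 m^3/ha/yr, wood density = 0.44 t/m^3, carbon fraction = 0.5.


C = 9.0 * 0.44 * 0.5 = 1.98 t C/ha/yr

1.98 t C/ha/yr


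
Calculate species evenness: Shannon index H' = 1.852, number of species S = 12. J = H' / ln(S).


ln(12) = 2.48491
J = H' / ln(S) = 1.852 / 2.48491 = 0.745299 ≈ 0.7453

0.7453


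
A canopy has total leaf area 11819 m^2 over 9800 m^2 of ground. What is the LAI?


LAI = 11819 / 9800 = 1.2060 ≈ 1.21

1.21


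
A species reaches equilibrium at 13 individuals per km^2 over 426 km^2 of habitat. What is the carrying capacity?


K = 13 * 426 = 5538 individuals

5538 individuals


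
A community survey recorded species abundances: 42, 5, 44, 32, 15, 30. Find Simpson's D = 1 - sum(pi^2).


Total N = 42 + 5 + 44 + 32 + 15 + 30 = 168
Per-species terms:
  p = 42/168 = 0.250000; p^2 = 0.250000^2 = 0.062500
  p = 5/168 = 0.029762; p^2 = 0.029762^2 = 0.000886
  p = 44/168 = 0.261905; p^2 = 0.261905^2 = 0.068594
  p = 32/168 = 0.190476; p^2 = 0.190476^2 = 0.036281
  p = 15/168 = 0.089286; p^2 = 0.089286^2 = 0.007972
  p = 30/168 = 0.178571; p^2 = 0.178571^2 = 0.031888
sum(p^2) = 0.062500 + 0.000886 + 0.068594 + 0.036281 + 0.007972 + 0.031888 = 0.208121
D = 1 - 0.208121 = 0.791879 ≈ 0.7919

0.7919


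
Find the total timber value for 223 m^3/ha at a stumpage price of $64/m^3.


Value = 223 * 64 = $14272/ha

$14272/ha


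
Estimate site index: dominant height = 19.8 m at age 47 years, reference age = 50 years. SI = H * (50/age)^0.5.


50/47 = 1.06383
(1.06383)^0.5 = 1.03142
SI = 19.8 * 1.03142 = 20.4221 ≈ 20.4 m

20.4 m


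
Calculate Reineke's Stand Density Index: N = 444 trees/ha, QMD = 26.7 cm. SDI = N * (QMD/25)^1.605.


QMD/25 = 26.7/25 = 1.068
(1.068)^1.605 = exp(1.605 * ln(1.068)) = exp(1.605 * 0.0657877) = exp(0.105589) = 1.11137
SDI = 444 * 1.11137 = 493.448 ≈ 493

493


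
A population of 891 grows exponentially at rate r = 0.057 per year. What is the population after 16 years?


r*t = 0.057 * 16 = 0.912
exp(0.912) = 2.48930
N = 891 * 2.48930 = 2217.97 ≈ 2218

2218


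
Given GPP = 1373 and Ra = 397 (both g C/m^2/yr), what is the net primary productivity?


NPP = GPP - Ra = 1373 - 397 = 976 g C/m^2/yr

976 g C/m^2/yr


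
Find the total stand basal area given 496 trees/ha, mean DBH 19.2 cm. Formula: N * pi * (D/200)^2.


(D/200)^2 = (19.2/200)^2 = 0.096^2 = 0.009216
Individual BA = 3.141593 * 0.009216 = 0.0289529 m^2
Stand BA = 496 * 0.0289529 = 14.3606 ≈ 14.36 m^2/ha

14.36 m^2/ha


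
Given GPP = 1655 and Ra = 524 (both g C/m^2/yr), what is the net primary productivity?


NPP = GPP - Ra = 1655 - 524 = 1131 g C/m^2/yr

1131 g C/m^2/yr


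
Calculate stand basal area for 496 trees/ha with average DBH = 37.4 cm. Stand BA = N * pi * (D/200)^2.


(D/200)^2 = (37.4/200)^2 = 0.187^2 = 0.034969
Individual BA = 3.141593 * 0.034969 = 0.109858 m^2
Stand BA = 496 * 0.109858 = 54.4896 ≈ 54.49 m^2/ha

54.49 m^2/ha


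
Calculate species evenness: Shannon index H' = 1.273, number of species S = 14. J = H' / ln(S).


ln(14) = 2.63906
J = H' / ln(S) = 1.273 / 2.63906 = 0.482369 ≈ 0.4824

0.4824


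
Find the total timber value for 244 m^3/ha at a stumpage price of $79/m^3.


Value = 244 * 79 = $19276/ha

$19276/ha


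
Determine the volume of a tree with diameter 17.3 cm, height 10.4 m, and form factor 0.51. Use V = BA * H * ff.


(D/200)^2 = (17.3/200)^2 = 0.0865^2 = 0.00748225
BA = 3.141593 * 0.00748225 = 0.0235062 m^2
V = 0.0235062 * 10.4 * 0.51 = 0.124677 ≈ 0.125 m^3

0.125 m^3


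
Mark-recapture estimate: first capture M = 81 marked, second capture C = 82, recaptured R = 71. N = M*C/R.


N = M * C / R = 81 * 82 / 71 = 6642 / 71 = 93.55 ≈ 94

94 individuals


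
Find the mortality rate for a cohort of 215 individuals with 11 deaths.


Mortality rate = 11 / 215 = 0.051163 ≈ 0.0512

0.0512


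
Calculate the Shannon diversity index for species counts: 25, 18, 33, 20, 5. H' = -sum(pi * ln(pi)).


Total N = 25 + 18 + 33 + 20 + 5 = 101
Per-species terms:
  p = 25/101 = 0.247525; ln(p) = -1.396244; p*ln(p) = 0.247525 * (-1.396244) = -0.345605
  p = 18/101 = 0.178218; ln(p) = -1.724748; p*ln(p) = 0.178218 * (-1.724748) = -0.307381
  p = 33/101 = 0.326733; ln(p) = -1.118612; p*ln(p) = 0.326733 * (-1.118612) = -0.365487
  p = 20/101 = 0.198020; ln(p) = -1.619387; p*ln(p) = 0.198020 * (-1.619387) = -0.320671
  p = 5/101 = 0.049505; ln(p) = -3.005682; p*ln(p) = 0.049505 * (-3.005682) = -0.148796
sum(p*ln(p)) = (-0.345605) + (-0.307381) + (-0.365487) + (-0.320671) + (-0.148796) = -1.487940
H' = -(-1.487940) = 1.487940 ≈ 1.4879

1.4879


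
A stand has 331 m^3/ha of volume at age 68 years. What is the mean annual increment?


MAI = 331 / 68 = 4.8676 ≈ 4.87 m^3/ha/yr

4.87 m^3/ha/yr


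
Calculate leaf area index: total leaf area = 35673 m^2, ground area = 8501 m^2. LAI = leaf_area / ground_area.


LAI = 35673 / 8501 = 4.1963 ≈ 4.20

4.20


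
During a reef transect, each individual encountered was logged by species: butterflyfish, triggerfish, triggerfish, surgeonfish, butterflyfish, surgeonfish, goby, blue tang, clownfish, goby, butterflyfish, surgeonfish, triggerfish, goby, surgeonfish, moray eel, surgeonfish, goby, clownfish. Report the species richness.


Total individuals logged = 19
Distinct species (count of individuals): butterflyfish (3), triggerfish (3), surgeonfish (5), goby (4), blue tang (1), clownfish (2), moray eel (1)
Species richness = number of distinct species = 7

7


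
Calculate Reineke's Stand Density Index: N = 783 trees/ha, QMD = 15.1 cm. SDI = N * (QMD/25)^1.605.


QMD/25 = 15.1/25 = 0.604
(0.604)^1.605 = exp(1.605 * ln(0.604)) = exp(1.605 * (-0.504181)) = exp(-0.809211) = 0.445209
SDI = 783 * 0.445209 = 348.599 ≈ 349

349


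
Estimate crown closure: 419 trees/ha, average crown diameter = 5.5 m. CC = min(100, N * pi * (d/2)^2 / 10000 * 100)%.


(d/2)^2 = (5.5/2)^2 = 2.75^2 = 7.5625
Crown area = 3.141593 * 7.5625 = 23.7583 m^2
N * area / 10000 * 100 = 419 * 23.7583 / 10000 * 100 = 99.5473
CC = min(100, 99.5473) = 99.5473 ≈ 99.5%

99.5%


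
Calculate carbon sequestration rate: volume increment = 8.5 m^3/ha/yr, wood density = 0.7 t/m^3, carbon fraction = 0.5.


C = 8.5 * 0.7 * 0.5 = 2.975 ≈ 2.98 t C/ha/yr

2.98 t C/ha/yr


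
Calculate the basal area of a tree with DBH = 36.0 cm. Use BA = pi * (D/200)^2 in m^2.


D/200 = 36.0/200 = 0.18 m
(D/200)^2 = 0.18^2 = 0.0324
BA = 3.141593 * 0.0324 = 0.101788 ≈ 0.1018 m^2

0.1018 m^2
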